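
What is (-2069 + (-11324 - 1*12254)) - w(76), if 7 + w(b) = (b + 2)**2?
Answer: -31724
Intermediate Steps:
w(b) = -7 + (2 + b)**2 (w(b) = -7 + (b + 2)**2 = -7 + (2 + b)**2)
(-2069 + (-11324 - 1*12254)) - w(76) = (-2069 + (-11324 - 1*12254)) - (-7 + (2 + 76)**2) = (-2069 + (-11324 - 12254)) - (-7 + 78**2) = (-2069 - 23578) - (-7 + 6084) = -25647 - 1*6077 = -25647 - 6077 = -31724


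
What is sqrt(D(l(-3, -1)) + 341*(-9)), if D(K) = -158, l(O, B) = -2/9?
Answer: I*sqrt(3227) ≈ 56.807*I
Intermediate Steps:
l(O, B) = -2/9 (l(O, B) = -2*1/9 = -2/9)
sqrt(D(l(-3, -1)) + 341*(-9)) = sqrt(-158 + 341*(-9)) = sqrt(-158 - 3069) = sqrt(-3227) = I*sqrt(3227)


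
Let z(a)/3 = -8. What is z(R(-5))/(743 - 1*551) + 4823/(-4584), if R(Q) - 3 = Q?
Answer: -1349/1146 ≈ -1.1771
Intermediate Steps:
R(Q) = 3 + Q
z(a) = -24 (z(a) = 3*(-8) = -24)
z(R(-5))/(743 - 1*551) + 4823/(-4584) = -24/(743 - 1*551) + 4823/(-4584) = -24/(743 - 551) + 4823*(-1/4584) = -24/192 - 4823/4584 = -24*1/192 - 4823/4584 = -⅛ - 4823/4584 = -1349/1146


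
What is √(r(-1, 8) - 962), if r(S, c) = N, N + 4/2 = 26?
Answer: I*√938 ≈ 30.627*I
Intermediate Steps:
N = 24 (N = -2 + 26 = 24)
r(S, c) = 24
√(r(-1, 8) - 962) = √(24 - 962) = √(-938) = I*√938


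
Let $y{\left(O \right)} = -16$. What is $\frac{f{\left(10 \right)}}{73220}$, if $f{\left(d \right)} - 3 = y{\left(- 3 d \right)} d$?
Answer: $- \frac{157}{73220} \approx -0.0021442$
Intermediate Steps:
$f{\left(d \right)} = 3 - 16 d$
$\frac{f{\left(10 \right)}}{73220} = \frac{3 - 160}{73220} = \left(3 - 160\right) \frac{1}{73220} = \left(-157\right) \frac{1}{73220} = - \frac{157}{73220}$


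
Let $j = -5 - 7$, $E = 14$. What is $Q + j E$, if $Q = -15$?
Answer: $-183$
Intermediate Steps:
$j = -12$ ($j = -5 - 7 = -12$)
$Q + j E = -15 - 168 = -183$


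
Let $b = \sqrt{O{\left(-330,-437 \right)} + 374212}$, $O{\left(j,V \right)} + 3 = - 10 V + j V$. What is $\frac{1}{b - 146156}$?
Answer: $- \frac{146156}{21361053547} - \frac{\sqrt{522789}}{21361053547} \approx -6.876 \cdot 10^{-6}$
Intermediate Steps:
$O{\left(j,V \right)} = -3 - 10 V + V j$ ($O{\left(j,V \right)} = -3 + \left(- 10 V + j V\right) = -3 + \left(- 10 V + V j\right) = -3 - 10 V + V j$)
$b = \sqrt{522789}$ ($b = \sqrt{\left(-3 - -4370 - -144210\right) + 374212} = \sqrt{\left(-3 + 4370 + 144210\right) + 374212} = \sqrt{148577 + 374212} = \sqrt{522789} \approx 723.04$)
$\frac{1}{b - 146156} = \frac{1}{\sqrt{522789} - 146156} = \frac{1}{-146156 + \sqrt{522789}}$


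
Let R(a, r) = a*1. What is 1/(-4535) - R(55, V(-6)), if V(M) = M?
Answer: -249426/4535 ≈ -55.000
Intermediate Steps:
R(a, r) = a
1/(-4535) - R(55, V(-6)) = 1/(-4535) - 1*55 = -1/4535 - 55 = -249426/4535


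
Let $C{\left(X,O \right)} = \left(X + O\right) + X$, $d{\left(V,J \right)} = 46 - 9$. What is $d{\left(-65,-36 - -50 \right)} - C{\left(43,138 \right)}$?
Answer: $-187$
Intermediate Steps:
$d{\left(V,J \right)} = 37$ ($d{\left(V,J \right)} = 46 - 9 = 37$)
$C{\left(X,O \right)} = O + 2 X$ ($C{\left(X,O \right)} = \left(O + X\right) + X = O + 2 X$)
$d{\left(-65,-36 - -50 \right)} - C{\left(43,138 \right)} = 37 - \left(138 + 2 \cdot 43\right) = 37 - \left(138 + 86\right) = 37 - 224 = -187$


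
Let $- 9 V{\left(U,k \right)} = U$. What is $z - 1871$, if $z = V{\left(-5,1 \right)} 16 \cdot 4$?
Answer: $- \frac{16519}{9} \approx -1835.4$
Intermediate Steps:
$V{\left(U,k \right)} = - \frac{U}{9}$
$z = \frac{320}{9}$ ($z = \left(- \frac{1}{9}\right) \left(-5\right) 16 \cdot 4 = \frac{5}{9} \cdot 16 \cdot 4 = \frac{80}{9} \cdot 4 = \frac{320}{9} \approx 35.556$)
$z - 1871 = \frac{320}{9} - 1871 = - \frac{16519}{9}$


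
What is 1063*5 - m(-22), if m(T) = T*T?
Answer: 4831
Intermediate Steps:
m(T) = T**2
1063*5 - m(-22) = 1063*5 - 1*(-22)**2 = 5315 - 1*484 = 5315 - 484 = 4831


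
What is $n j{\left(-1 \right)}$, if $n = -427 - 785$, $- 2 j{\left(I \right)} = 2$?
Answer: $1212$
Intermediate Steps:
$j{\left(I \right)} = -1$ ($j{\left(I \right)} = \left(- \frac{1}{2}\right) 2 = -1$)
$n = -1212$ ($n = -427 - 785 = -1212$)
$n j{\left(-1 \right)} = \left(-1212\right) \left(-1\right) = 1212$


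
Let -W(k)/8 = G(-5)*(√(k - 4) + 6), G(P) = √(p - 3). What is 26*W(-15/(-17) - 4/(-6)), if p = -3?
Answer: 1040*√170/17 - 1248*I*√6 ≈ 797.64 - 3057.0*I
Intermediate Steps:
G(P) = I*√6 (G(P) = √(-3 - 3) = √(-6) = I*√6)
W(k) = -8*I*√6*(6 + √(-4 + k)) (W(k) = -8*I*√6*(√(k - 4) + 6) = -8*I*√6*(√(-4 + k) + 6) = -8*I*√6*(6 + √(-4 + k)))
26*W(-15/(-17) - 4/(-6)) = 26*(8*I*√6*(-6 - √(-4 + (-15/(-17) - 4/(-6))))) = 26*(8*I*√6*(-6 - √(-4 + (-15*(-1/17) - 4*(-⅙))))) = 26*(8*I*√6*(-6 - √(-4 + (15/17 + ⅔)))) = 26*(8*I*√6*(-6 - √(-4 + 79/51))) = 26*(8*I*√6*(-6 - √(-125/51))) = 26*(8*I*√6*(-6 - 5*I*√255/51)) = 208*I*√6*(-6 - 5*I*√255/51)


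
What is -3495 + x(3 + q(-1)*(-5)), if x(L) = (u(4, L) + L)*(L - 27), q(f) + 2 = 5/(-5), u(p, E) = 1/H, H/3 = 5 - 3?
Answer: -7317/2 ≈ -3658.5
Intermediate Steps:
H = 6 (H = 3*(5 - 3) = 3*2 = 6)
u(p, E) = ⅙ (u(p, E) = 1/6 = 1*(⅙) = ⅙)
q(f) = -3 (q(f) = -2 + 5/(-5) = -2 + 5*(-⅕) = -2 - 1 = -3)
x(L) = (-27 + L)*(⅙ + L) (x(L) = (⅙ + L)*(L - 27) = (⅙ + L)*(-27 + L) = (-27 + L)*(⅙ + L))
-3495 + x(3 + q(-1)*(-5)) = -3495 + (-9/2 + (3 - 3*(-5))² - 161*(3 - 3*(-5))/6) = -3495 + (-9/2 + (3 + 15)² - 161*(3 + 15)/6) = -3495 + (-9/2 + 18² - 161/6*18) = -3495 + (-9/2 + 324 - 483) = -3495 - 327/2 = -7317/2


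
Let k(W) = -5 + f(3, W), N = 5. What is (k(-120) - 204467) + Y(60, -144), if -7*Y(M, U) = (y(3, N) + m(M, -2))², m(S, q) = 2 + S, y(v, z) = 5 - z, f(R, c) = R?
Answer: -1435127/7 ≈ -2.0502e+5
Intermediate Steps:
k(W) = -2 (k(W) = -5 + 3 = -2)
Y(M, U) = -(2 + M)²/7 (Y(M, U) = -((5 - 1*5) + (2 + M))²/7 = -((5 - 5) + (2 + M))²/7 = -(0 + (2 + M))²/7 = -(2 + M)²/7)
(k(-120) - 204467) + Y(60, -144) = (-2 - 204467) - (2 + 60)²/7 = -204469 - ⅐*62² = -204469 - ⅐*3844 = -204469 - 3844/7 = -1435127/7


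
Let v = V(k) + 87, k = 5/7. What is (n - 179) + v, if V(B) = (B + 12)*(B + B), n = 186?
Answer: 5496/49 ≈ 112.16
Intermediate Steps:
k = 5/7 (k = 5*(⅐) = 5/7 ≈ 0.71429)
V(B) = 2*B*(12 + B) (V(B) = (12 + B)*(2*B) = 2*B*(12 + B))
v = 5153/49 (v = 2*(5/7)*(12 + 5/7) + 87 = 2*(5/7)*(89/7) + 87 = 890/49 + 87 = 5153/49 ≈ 105.16)
(n - 179) + v = (186 - 179) + 5153/49 = 7 + 5153/49 = 5496/49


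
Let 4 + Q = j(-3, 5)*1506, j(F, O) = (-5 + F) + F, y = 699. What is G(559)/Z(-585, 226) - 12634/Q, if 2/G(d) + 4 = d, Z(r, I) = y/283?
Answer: 98213515/128564973 ≈ 0.76392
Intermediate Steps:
j(F, O) = -5 + 2*F
Z(r, I) = 699/283
G(d) = 2/(-4 + d)
Q = -16570 (Q = -4 + (-5 + 2*(-3))*1506 = -4 + (-5 - 6)*1506 = -4 - 11*1506 = -4 - 16566 = -16570)
G(559)/Z(-585, 226) - 12634/Q = (2/(-4 + 559))/(699/283) - 12634/(-16570) = (2/555)*(283/699) - 12634*(-1/16570) = (2*(1/555))*(283/699) + 6317/8285 = (2/555)*(283/699) + 6317/8285 = 566/387945 + 6317/8285 = 98213515/128564973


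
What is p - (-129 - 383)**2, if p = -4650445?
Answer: -4912589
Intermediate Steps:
p - (-129 - 383)**2 = -4650445 - (-129 - 383)**2 = -4650445 - 1*(-512)**2 = -4650445 - 1*262144 = -4650445 - 262144 = -4912589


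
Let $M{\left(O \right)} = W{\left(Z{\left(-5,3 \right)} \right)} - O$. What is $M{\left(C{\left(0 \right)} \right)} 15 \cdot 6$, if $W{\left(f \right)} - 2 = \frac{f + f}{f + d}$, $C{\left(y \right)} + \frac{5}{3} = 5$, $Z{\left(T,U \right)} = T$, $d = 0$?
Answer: $60$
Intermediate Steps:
$C{\left(y \right)} = \frac{10}{3}$ ($C{\left(y \right)} = - \frac{5}{3} + 5 = \frac{10}{3}$)
$W{\left(f \right)} = 4$ ($W{\left(f \right)} = 2 + \frac{f + f}{f + 0} = 2 + \frac{2 f}{f} = 2 + 2 = 4$)
$M{\left(O \right)} = 4 - O$
$M{\left(C{\left(0 \right)} \right)} 15 \cdot 6 = \left(4 - \frac{10}{3}\right) 15 \cdot 6 = \frac{2}{3} \cdot 15 \cdot 6 = 10 \cdot 6 = 60$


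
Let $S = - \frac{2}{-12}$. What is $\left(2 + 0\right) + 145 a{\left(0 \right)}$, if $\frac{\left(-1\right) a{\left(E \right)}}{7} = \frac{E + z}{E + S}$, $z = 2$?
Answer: $-12178$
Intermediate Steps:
$S = \frac{1}{6}$ ($S = \left(-2\right) \left(- \frac{1}{12}\right) = \frac{1}{6} \approx 0.16667$)
$a{\left(E \right)} = - \frac{7 \left(2 + E\right)}{\frac{1}{6} + E}$ ($a{\left(E \right)} = - 7 \frac{E + 2}{E + \frac{1}{6}} = - 7 \frac{2 + E}{\frac{1}{6} + E} = - \frac{7 \left(2 + E\right)}{\frac{1}{6} + E}$)
$\left(2 + 0\right) + 145 a{\left(0 \right)} = \left(2 + 0\right) + 145 \frac{42 \left(-2 - 0\right)}{1 + 6 \cdot 0} = 2 + 145 \frac{42 \left(-2 + 0\right)}{1 + 0} = 2 + 145 \cdot 42 \cdot 1^{-1} \left(-2\right) = 2 + 145 \cdot 42 \cdot 1 \left(-2\right) = 2 + 145 \left(-84\right) = 2 - 12180 = -12178$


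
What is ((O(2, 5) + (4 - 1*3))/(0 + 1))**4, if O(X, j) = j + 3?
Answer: 6561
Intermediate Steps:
O(X, j) = 3 + j
((O(2, 5) + (4 - 1*3))/(0 + 1))**4 = (((3 + 5) + (4 - 1*3))/(0 + 1))**4 = ((8 + (4 - 3))/1)**4 = ((8 + 1)*1)**4 = (9*1)**4 = 9**4 = 6561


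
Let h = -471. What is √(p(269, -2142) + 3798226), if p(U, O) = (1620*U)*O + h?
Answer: I*√929643005 ≈ 30490.0*I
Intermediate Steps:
p(U, O) = -471 + 1620*O*U (p(U, O) = (1620*U)*O - 471 = 1620*O*U - 471 = -471 + 1620*O*U)
√(p(269, -2142) + 3798226) = √((-471 + 1620*(-2142)*269) + 3798226) = √((-471 - 933440760) + 3798226) = √(-933441231 + 3798226) = √(-929643005) = I*√929643005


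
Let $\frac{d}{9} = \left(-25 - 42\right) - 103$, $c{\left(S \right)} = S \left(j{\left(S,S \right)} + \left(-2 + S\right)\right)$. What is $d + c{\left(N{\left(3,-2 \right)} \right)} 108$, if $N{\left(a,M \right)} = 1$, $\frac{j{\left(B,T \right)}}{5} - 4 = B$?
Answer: $1062$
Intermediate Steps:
$j{\left(B,T \right)} = 20 + 5 B$
$c{\left(S \right)} = S \left(18 + 6 S\right)$ ($c{\left(S \right)} = S \left(\left(20 + 5 S\right) + \left(-2 + S\right)\right) = S \left(18 + 6 S\right)$)
$d = -1530$ ($d = 9 \left(\left(-25 - 42\right) - 103\right) = 9 \left(-67 - 103\right) = 9 \left(-170\right) = -1530$)
$d + c{\left(N{\left(3,-2 \right)} \right)} 108 = -1530 + 6 \cdot 1 \left(3 + 1\right) 108 = -1530 + 6 \cdot 1 \cdot 4 \cdot 108 = -1530 + 24 \cdot 108 = -1530 + 2592 = 1062$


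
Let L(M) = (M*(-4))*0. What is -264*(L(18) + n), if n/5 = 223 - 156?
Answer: -88440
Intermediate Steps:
L(M) = 0 (L(M) = -4*M*0 = 0)
n = 335 (n = 5*(223 - 156) = 5*67 = 335)
-264*(L(18) + n) = -264*(0 + 335) = -264*335 = -88440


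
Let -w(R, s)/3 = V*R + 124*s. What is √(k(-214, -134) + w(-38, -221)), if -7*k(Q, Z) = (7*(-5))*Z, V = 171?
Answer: 2*√25259 ≈ 317.86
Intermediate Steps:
k(Q, Z) = 5*Z (k(Q, Z) = -7*(-5)*Z/7 = -(-5)*Z = 5*Z)
w(R, s) = -513*R - 372*s (w(R, s) = -3*(171*R + 124*s) = -3*(124*s + 171*R) = -513*R - 372*s)
√(k(-214, -134) + w(-38, -221)) = √(5*(-134) + (-513*(-38) - 372*(-221))) = √(-670 + (19494 + 82212)) = √(-670 + 101706) = √101036 = 2*√25259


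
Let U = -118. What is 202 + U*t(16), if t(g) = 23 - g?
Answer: -624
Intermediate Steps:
202 + U*t(16) = 202 - 118*(23 - 1*16) = 202 - 118*(23 - 16) = 202 - 118*7 = 202 - 826 = -624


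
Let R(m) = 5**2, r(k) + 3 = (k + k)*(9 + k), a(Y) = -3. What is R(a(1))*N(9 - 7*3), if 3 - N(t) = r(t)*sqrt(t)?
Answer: 75 - 3450*I*sqrt(3) ≈ 75.0 - 5975.6*I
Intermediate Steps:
r(k) = -3 + 2*k*(9 + k) (r(k) = -3 + (k + k)*(9 + k) = -3 + (2*k)*(9 + k) = -3 + 2*k*(9 + k))
R(m) = 25
N(t) = 3 - sqrt(t)*(-3 + 2*t**2 + 18*t) (N(t) = 3 - (-3 + 2*t**2 + 18*t)*sqrt(t) = 3 - sqrt(t)*(-3 + 2*t**2 + 18*t))
R(a(1))*N(9 - 7*3) = 25*(3 + sqrt(9 - 7*3)*(3 - 18*(9 - 7*3) - 2*(9 - 7*3)**2)) = 25*(3 + sqrt(9 - 21)*(3 - 18*(9 - 21) - 2*(9 - 21)**2)) = 25*(3 + sqrt(-12)*(3 - 18*(-12) - 2*(-12)**2)) = 25*(3 + (2*I*sqrt(3))*(3 + 216 - 2*144)) = 25*(3 + (2*I*sqrt(3))*(3 + 216 - 288)) = 25*(3 + (2*I*sqrt(3))*(-69)) = 25*(3 - 138*I*sqrt(3)) = 75 - 3450*I*sqrt(3)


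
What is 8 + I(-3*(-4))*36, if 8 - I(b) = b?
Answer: -136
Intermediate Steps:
I(b) = 8 - b
8 + I(-3*(-4))*36 = 8 + (8 - (-3)*(-4))*36 = 8 + (8 - 1*12)*36 = 8 + (8 - 12)*36 = 8 - 4*36 = 8 - 144 = -136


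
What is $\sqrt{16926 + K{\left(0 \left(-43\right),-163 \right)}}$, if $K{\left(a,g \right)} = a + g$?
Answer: $\sqrt{16763} \approx 129.47$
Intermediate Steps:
$\sqrt{16926 + K{\left(0 \left(-43\right),-163 \right)}} = \sqrt{16926 + \left(0 \left(-43\right) - 163\right)} = \sqrt{16926 + \left(0 - 163\right)} = \sqrt{16926 - 163} = \sqrt{16763}$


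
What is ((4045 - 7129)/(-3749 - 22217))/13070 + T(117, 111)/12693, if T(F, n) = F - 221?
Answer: -8813979817/1076923686165 ≈ -0.0081844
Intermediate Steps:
T(F, n) = -221 + F
((4045 - 7129)/(-3749 - 22217))/13070 + T(117, 111)/12693 = ((4045 - 7129)/(-3749 - 22217))/13070 + (-221 + 117)/12693 = -3084/(-25966)*(1/13070) - 104*1/12693 = -3084*(-1/25966)*(1/13070) - 104/12693 = (1542/12983)*(1/13070) - 104/12693 = 771/84843905 - 104/12693 = -8813979817/1076923686165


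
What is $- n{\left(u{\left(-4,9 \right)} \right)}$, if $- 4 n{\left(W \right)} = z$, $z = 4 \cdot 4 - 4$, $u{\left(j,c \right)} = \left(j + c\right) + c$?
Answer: $3$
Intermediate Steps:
$u{\left(j,c \right)} = j + 2 c$ ($u{\left(j,c \right)} = \left(c + j\right) + c = j + 2 c$)
$z = 12$ ($z = 16 - 4 = 12$)
$n{\left(W \right)} = -3$ ($n{\left(W \right)} = \left(- \frac{1}{4}\right) 12 = -3$)
$- n{\left(u{\left(-4,9 \right)} \right)} = \left(-1\right) \left(-3\right) = 3$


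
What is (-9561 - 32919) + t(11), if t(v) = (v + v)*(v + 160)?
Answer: -38718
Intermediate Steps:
t(v) = 2*v*(160 + v) (t(v) = (2*v)*(160 + v) = 2*v*(160 + v))
(-9561 - 32919) + t(11) = (-9561 - 32919) + 2*11*(160 + 11) = -42480 + 2*11*171 = -42480 + 3762 = -38718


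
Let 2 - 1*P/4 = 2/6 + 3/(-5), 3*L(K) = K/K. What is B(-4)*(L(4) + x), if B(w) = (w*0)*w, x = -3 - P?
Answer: 0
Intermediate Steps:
L(K) = 1/3 (L(K) = (K/K)/3 = (1/3)*1 = 1/3)
P = 136/15 (P = 8 - 4*(2/6 + 3/(-5)) = 8 - 4*(2*(1/6) + 3*(-1/5)) = 8 - 4*(1/3 - 3/5) = 8 - 4*(-4/15) = 8 + 16/15 = 136/15 ≈ 9.0667)
x = -181/15 (x = -3 - 1*136/15 = -3 - 136/15 = -181/15 ≈ -12.067)
B(w) = 0 (B(w) = 0*w = 0)
B(-4)*(L(4) + x) = 0*(1/3 - 181/15) = 0*(-176/15) = 0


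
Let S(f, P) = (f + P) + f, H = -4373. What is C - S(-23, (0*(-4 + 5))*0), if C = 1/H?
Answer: 201157/4373 ≈ 46.000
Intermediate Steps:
S(f, P) = P + 2*f (S(f, P) = (P + f) + f = P + 2*f)
C = -1/4373 (C = 1/(-4373) = -1/4373 ≈ -0.00022868)
C - S(-23, (0*(-4 + 5))*0) = -1/4373 - ((0*(-4 + 5))*0 + 2*(-23)) = -1/4373 - ((0*1)*0 - 46) = -1/4373 - (0*0 - 46) = -1/4373 - (0 - 46) = -1/4373 - 1*(-46) = -1/4373 + 46 = 201157/4373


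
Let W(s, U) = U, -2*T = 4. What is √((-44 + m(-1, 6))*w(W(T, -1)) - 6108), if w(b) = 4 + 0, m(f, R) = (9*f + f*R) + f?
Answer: 46*I*√3 ≈ 79.674*I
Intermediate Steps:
T = -2 (T = -½*4 = -2)
m(f, R) = 10*f + R*f (m(f, R) = (9*f + R*f) + f = 10*f + R*f)
w(b) = 4
√((-44 + m(-1, 6))*w(W(T, -1)) - 6108) = √((-44 - (10 + 6))*4 - 6108) = √((-44 - 1*16)*4 - 6108) = √((-44 - 16)*4 - 6108) = √(-60*4 - 6108) = √(-240 - 6108) = √(-6348) = 46*I*√3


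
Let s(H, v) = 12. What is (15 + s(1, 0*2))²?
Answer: 729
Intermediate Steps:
(15 + s(1, 0*2))² = (15 + 12)² = 27² = 729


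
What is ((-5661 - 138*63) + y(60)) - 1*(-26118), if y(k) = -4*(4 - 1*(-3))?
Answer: 11735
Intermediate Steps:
y(k) = -28 (y(k) = -4*(4 + 3) = -4*7 = -28)
((-5661 - 138*63) + y(60)) - 1*(-26118) = ((-5661 - 138*63) - 28) - 1*(-26118) = ((-5661 - 8694) - 28) + 26118 = (-14355 - 28) + 26118 = -14383 + 26118 = 11735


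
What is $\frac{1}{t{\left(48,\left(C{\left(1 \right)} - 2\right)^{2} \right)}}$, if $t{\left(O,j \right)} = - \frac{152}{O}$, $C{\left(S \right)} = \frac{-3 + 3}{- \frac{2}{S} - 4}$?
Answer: $- \frac{6}{19} \approx -0.31579$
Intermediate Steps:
$C{\left(S \right)} = 0$ ($C{\left(S \right)} = \frac{0}{-4 - \frac{2}{S}} = 0$)
$\frac{1}{t{\left(48,\left(C{\left(1 \right)} - 2\right)^{2} \right)}} = \frac{1}{\left(-152\right) \frac{1}{48}} = \frac{1}{- \frac{19}{6}} = - \frac{6}{19}$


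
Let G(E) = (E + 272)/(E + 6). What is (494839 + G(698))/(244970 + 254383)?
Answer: 58061271/58590752 ≈ 0.99096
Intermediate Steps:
G(E) = (272 + E)/(6 + E)
(494839 + G(698))/(244970 + 254383) = (494839 + (272 + 698)/(6 + 698))/(244970 + 254383) = (494839 + 970/704)/499353 = (494839 + (1/704)*970)*(1/499353) = (494839 + 485/352)*(1/499353) = (174183813/352)*(1/499353) = 58061271/58590752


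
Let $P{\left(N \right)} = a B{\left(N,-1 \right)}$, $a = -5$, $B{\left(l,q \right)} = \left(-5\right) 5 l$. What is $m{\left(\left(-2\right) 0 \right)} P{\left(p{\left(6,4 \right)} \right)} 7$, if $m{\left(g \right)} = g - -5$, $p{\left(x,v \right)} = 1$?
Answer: $4375$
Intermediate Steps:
$B{\left(l,q \right)} = - 25 l$
$P{\left(N \right)} = 125 N$ ($P{\left(N \right)} = - 5 \left(- 25 N\right) = 125 N$)
$m{\left(g \right)} = 5 + g$ ($m{\left(g \right)} = g + 5 = 5 + g$)
$m{\left(\left(-2\right) 0 \right)} P{\left(p{\left(6,4 \right)} \right)} 7 = \left(5 - 0\right) 125 \cdot 1 \cdot 7 = \left(5 + 0\right) 125 \cdot 7 = 5 \cdot 125 \cdot 7 = 625 \cdot 7 = 4375$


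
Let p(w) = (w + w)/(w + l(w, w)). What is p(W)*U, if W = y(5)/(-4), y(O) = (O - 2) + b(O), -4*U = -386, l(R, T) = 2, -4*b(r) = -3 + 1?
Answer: -1351/9 ≈ -150.11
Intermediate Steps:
b(r) = ½ (b(r) = -(-3 + 1)/4 = -¼*(-2) = ½)
U = 193/2 (U = -¼*(-386) = 193/2 ≈ 96.500)
y(O) = -3/2 + O (y(O) = (O - 2) + ½ = (-2 + O) + ½ = -3/2 + O)
W = -7/8 (W = (-3/2 + 5)/(-4) = (7/2)*(-¼) = -7/8 ≈ -0.87500)
p(w) = 2*w/(2 + w) (p(w) = (w + w)/(w + 2) = (2*w)/(2 + w) = 2*w/(2 + w))
p(W)*U = (2*(-7/8)/(2 - 7/8))*(193/2) = (2*(-7/8)/(9/8))*(193/2) = (2*(-7/8)*(8/9))*(193/2) = -14/9*193/2 = -1351/9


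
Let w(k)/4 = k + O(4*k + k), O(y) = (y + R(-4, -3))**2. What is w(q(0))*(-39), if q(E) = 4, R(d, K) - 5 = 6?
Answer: -150540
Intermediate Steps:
R(d, K) = 11 (R(d, K) = 5 + 6 = 11)
O(y) = (11 + y)**2 (O(y) = (y + 11)**2 = (11 + y)**2)
w(k) = 4*k + 4*(11 + 5*k)**2 (w(k) = 4*(k + (11 + (4*k + k))**2) = 4*(k + (11 + 5*k)**2) = 4*k + 4*(11 + 5*k)**2)
w(q(0))*(-39) = (4*4 + 4*(11 + 5*4)**2)*(-39) = (16 + 4*(11 + 20)**2)*(-39) = (16 + 4*31**2)*(-39) = (16 + 4*961)*(-39) = (16 + 3844)*(-39) = 3860*(-39) = -150540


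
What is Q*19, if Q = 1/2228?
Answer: 19/2228 ≈ 0.0085278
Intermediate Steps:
Q = 1/2228 ≈ 0.00044883
Q*19 = (1/2228)*19 = 19/2228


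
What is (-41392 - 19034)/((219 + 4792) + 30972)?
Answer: -60426/35983 ≈ -1.6793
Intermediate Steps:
(-41392 - 19034)/((219 + 4792) + 30972) = -60426/(5011 + 30972) = -60426/35983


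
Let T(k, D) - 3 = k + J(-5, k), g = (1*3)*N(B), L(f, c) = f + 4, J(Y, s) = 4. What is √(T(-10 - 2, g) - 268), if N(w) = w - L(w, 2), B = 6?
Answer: I*√273 ≈ 16.523*I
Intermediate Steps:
L(f, c) = 4 + f
N(w) = -4 (N(w) = w - (4 + w) = w + (-4 - w) = -4)
g = -12 (g = (1*3)*(-4) = 3*(-4) = -12)
T(k, D) = 7 + k (T(k, D) = 3 + (k + 4) = 3 + (4 + k) = 7 + k)
√(T(-10 - 2, g) - 268) = √((7 + (-10 - 2)) - 268) = √((7 - 12) - 268) = √(-5 - 268) = √(-273) = I*√273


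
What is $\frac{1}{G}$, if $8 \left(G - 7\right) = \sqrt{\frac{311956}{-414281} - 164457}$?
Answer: $\frac{185597888}{69430907589} - \frac{8 i \sqrt{28225678076408813}}{69430907589} \approx 0.0026731 - 0.019358 i$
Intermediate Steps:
$G = 7 + \frac{i \sqrt{28225678076408813}}{3314248}$ ($G = 7 + \frac{\sqrt{\frac{311956}{-414281} - 164457}}{8} = 7 + \frac{\sqrt{311956 \left(- \frac{1}{414281}\right) - 164457}}{8} = 7 + \frac{\sqrt{- \frac{311956}{414281} - 164457}}{8} = 7 + \frac{\sqrt{- \frac{68131722373}{414281}}}{8} = 7 + \frac{\frac{1}{414281} i \sqrt{28225678076408813}}{8} = 7 + \frac{i \sqrt{28225678076408813}}{3314248} \approx 7.0 + 50.692 i$)
$\frac{1}{G} = \frac{1}{7 + \frac{i \sqrt{28225678076408813}}{3314248}}$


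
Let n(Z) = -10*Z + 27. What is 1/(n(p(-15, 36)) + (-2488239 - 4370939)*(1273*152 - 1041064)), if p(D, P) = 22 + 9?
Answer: 1/5813619778821 ≈ 1.7201e-13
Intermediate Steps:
p(D, P) = 31
n(Z) = 27 - 10*Z
1/(n(p(-15, 36)) + (-2488239 - 4370939)*(1273*152 - 1041064)) = 1/((27 - 10*31) + (-2488239 - 4370939)*(1273*152 - 1041064)) = 1/((27 - 310) - 6859178*(193496 - 1041064)) = 1/(-283 - 6859178*(-847568)) = 1/(-283 + 5813619779104) = 1/5813619778821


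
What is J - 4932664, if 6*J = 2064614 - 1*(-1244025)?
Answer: -26287345/6 ≈ -4.3812e+6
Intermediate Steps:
J = 3308639/6 (J = (2064614 - 1*(-1244025))/6 = (2064614 + 1244025)/6 = (⅙)*3308639 = 3308639/6 ≈ 5.5144e+5)
J - 4932664 = 3308639/6 - 4932664 = -26287345/6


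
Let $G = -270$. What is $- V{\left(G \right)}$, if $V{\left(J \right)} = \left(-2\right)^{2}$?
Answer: $-4$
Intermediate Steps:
$V{\left(J \right)} = 4$
$- V{\left(G \right)} = \left(-1\right) 4 = -4$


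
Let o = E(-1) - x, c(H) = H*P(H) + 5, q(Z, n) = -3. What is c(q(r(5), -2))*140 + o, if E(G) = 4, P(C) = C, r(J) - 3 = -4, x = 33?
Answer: 1931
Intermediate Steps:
r(J) = -1 (r(J) = 3 - 4 = -1)
c(H) = 5 + H² (c(H) = H*H + 5 = H² + 5 = 5 + H²)
o = -29 (o = 4 - 1*33 = 4 - 33 = -29)
c(q(r(5), -2))*140 + o = (5 + (-3)²)*140 - 29 = (5 + 9)*140 - 29 = 14*140 - 29 = 1960 - 29 = 1931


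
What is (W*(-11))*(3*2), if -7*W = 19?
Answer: 1254/7 ≈ 179.14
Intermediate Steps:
W = -19/7 (W = -⅐*19 = -19/7 ≈ -2.7143)
(W*(-11))*(3*2) = (-19/7*(-11))*(3*2) = (209/7)*6 = 1254/7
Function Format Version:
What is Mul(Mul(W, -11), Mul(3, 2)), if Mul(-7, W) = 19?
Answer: Rational(1254, 7) ≈ 179.14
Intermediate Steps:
W = Rational(-19, 7) (W = Mul(Rational(-1, 7), 19) = Rational(-19, 7) ≈ -2.7143)
Mul(Mul(W, -11), Mul(3, 2)) = Mul(Mul(Rational(-19, 7), -11), Mul(3, 2)) = Mul(Rational(209, 7), 6) = Rational(1254, 7)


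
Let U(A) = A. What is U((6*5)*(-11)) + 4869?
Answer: 4539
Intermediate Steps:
U((6*5)*(-11)) + 4869 = (6*5)*(-11) + 4869 = 30*(-11) + 4869 = -330 + 4869 = 4539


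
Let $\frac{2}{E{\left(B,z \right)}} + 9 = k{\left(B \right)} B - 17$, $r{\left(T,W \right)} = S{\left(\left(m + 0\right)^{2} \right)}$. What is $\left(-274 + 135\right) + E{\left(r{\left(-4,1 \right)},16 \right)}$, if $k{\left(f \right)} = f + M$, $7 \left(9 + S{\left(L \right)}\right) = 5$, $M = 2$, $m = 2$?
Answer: $- \frac{88772}{639} \approx -138.92$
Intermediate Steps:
$S{\left(L \right)} = - \frac{58}{7}$ ($S{\left(L \right)} = -9 + \frac{1}{7} \cdot 5 = -9 + \frac{5}{7} = - \frac{58}{7}$)
$k{\left(f \right)} = 2 + f$ ($k{\left(f \right)} = f + 2 = 2 + f$)
$r{\left(T,W \right)} = - \frac{58}{7}$
$E{\left(B,z \right)} = \frac{2}{-26 + B \left(2 + B\right)}$ ($E{\left(B,z \right)} = \frac{2}{-9 + \left(\left(2 + B\right) B - 17\right)} = \frac{2}{-9 + \left(B \left(2 + B\right) - 17\right)} = \frac{2}{-9 + \left(-17 + B \left(2 + B\right)\right)} = \frac{2}{-26 + B \left(2 + B\right)}$)
$\left(-274 + 135\right) + E{\left(r{\left(-4,1 \right)},16 \right)} = \left(-274 + 135\right) + \frac{2}{-26 - \frac{58 \left(2 - \frac{58}{7}\right)}{7}} = -139 + \frac{2}{-26 - - \frac{2552}{49}} = -139 + \frac{2}{-26 + \frac{2552}{49}} = -139 + \frac{2}{\frac{1278}{49}} = -139 + 2 \cdot \frac{49}{1278} = -139 + \frac{49}{639} = - \frac{88772}{639}$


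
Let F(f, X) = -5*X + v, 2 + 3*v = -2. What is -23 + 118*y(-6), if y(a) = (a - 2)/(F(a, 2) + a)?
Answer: 409/13 ≈ 31.462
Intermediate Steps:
v = -4/3 (v = -⅔ + (⅓)*(-2) = -⅔ - ⅔ = -4/3 ≈ -1.3333)
F(f, X) = -4/3 - 5*X (F(f, X) = -5*X - 4/3 = -4/3 - 5*X)
y(a) = (-2 + a)/(-34/3 + a) (y(a) = (a - 2)/((-4/3 - 5*2) + a) = (-2 + a)/((-4/3 - 10) + a) = (-2 + a)/(-34/3 + a))
-23 + 118*y(-6) = -23 + 118*(3*(-2 - 6)/(-34 + 3*(-6))) = -23 + 118*(3*(-8)/(-34 - 18)) = -23 + 118*(3*(-8)/(-52)) = -23 + 118*(3*(-1/52)*(-8)) = -23 + 118*(6/13) = -23 + 708/13 = 409/13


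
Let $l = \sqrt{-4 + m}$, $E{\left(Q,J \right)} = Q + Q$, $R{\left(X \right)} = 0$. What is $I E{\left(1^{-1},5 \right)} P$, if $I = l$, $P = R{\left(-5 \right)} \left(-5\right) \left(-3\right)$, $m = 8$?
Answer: $0$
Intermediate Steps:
$E{\left(Q,J \right)} = 2 Q$
$P = 0$ ($P = 0 \left(-5\right) \left(-3\right) = 0 \left(-3\right) = 0$)
$l = 2$ ($l = \sqrt{-4 + 8} = \sqrt{4} = 2$)
$I = 2$
$I E{\left(1^{-1},5 \right)} P = 2 \cdot \frac{2}{1} \cdot 0 = 2 \cdot 2 \cdot 1 \cdot 0 = 2 \cdot 2 \cdot 0 = 4 \cdot 0 = 0$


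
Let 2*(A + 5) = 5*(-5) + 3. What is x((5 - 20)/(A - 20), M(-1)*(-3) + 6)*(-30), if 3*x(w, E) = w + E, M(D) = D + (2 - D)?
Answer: -25/6 ≈ -4.1667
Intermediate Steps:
A = -16 (A = -5 + (5*(-5) + 3)/2 = -5 + (-25 + 3)/2 = -5 + (1/2)*(-22) = -5 - 11 = -16)
M(D) = 2
x(w, E) = E/3 + w/3 (x(w, E) = (w + E)/3 = (E + w)/3 = E/3 + w/3)
x((5 - 20)/(A - 20), M(-1)*(-3) + 6)*(-30) = ((2*(-3) + 6)/3 + ((5 - 20)/(-16 - 20))/3)*(-30) = ((-6 + 6)/3 + (-15/(-36))/3)*(-30) = ((1/3)*0 + (-15*(-1/36))/3)*(-30) = (0 + (1/3)*(5/12))*(-30) = (0 + 5/36)*(-30) = (5/36)*(-30) = -25/6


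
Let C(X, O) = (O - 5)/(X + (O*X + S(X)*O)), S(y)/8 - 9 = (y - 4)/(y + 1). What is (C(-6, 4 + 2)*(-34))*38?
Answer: -646/243 ≈ -2.6584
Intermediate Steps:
S(y) = 72 + 8*(-4 + y)/(1 + y) (S(y) = 72 + 8*((y - 4)/(y + 1)) = 72 + 8*((-4 + y)/(1 + y)) = 72 + 8*(-4 + y)/(1 + y))
C(X, O) = (-5 + O)/(X + O*X + 40*O*(1 + 2*X)/(1 + X)) (C(X, O) = (O - 5)/(X + (O*X + (40*(1 + 2*X)/(1 + X))*O)) = (-5 + O)/(X + (O*X + 40*O*(1 + 2*X)/(1 + X))) = (-5 + O)/(X + O*X + 40*O*(1 + 2*X)/(1 + X)))
(C(-6, 4 + 2)*(-34))*38 = (((1 - 6)*(-5 + (4 + 2))/(40*(4 + 2)*(1 + 2*(-6)) - 6*(1 + (4 + 2))*(1 - 6)))*(-34))*38 = ((-5*(-5 + 6)/(40*6*(1 - 12) - 6*(1 + 6)*(-5)))*(-34))*38 = ((-5*1/(40*6*(-11) - 6*7*(-5)))*(-34))*38 = ((-5*1/(-2640 + 210))*(-34))*38 = ((-5*1/(-2430))*(-34))*38 = (-1/2430*(-5)*1*(-34))*38 = ((1/486)*(-34))*38 = -17/243*38 = -646/243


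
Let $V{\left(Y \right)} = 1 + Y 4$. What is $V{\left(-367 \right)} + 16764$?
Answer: $15297$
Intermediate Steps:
$V{\left(Y \right)} = 1 + 4 Y$
$V{\left(-367 \right)} + 16764 = \left(1 + 4 \left(-367\right)\right) + 16764 = \left(1 - 1468\right) + 16764 = -1467 + 16764 = 15297$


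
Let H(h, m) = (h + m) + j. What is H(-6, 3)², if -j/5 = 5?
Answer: 784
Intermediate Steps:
j = -25 (j = -5*5 = -25)
H(h, m) = -25 + h + m (H(h, m) = (h + m) - 25 = -25 + h + m)
H(-6, 3)² = (-25 - 6 + 3)² = (-28)² = 784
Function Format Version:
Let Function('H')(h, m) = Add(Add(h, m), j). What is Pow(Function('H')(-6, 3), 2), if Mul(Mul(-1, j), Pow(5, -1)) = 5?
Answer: 784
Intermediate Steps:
j = -25 (j = Mul(-5, 5) = -25)
Function('H')(h, m) = Add(-25, h, m) (Function('H')(h, m) = Add(Add(h, m), -25) = Add(-25, h, m))
Pow(Function('H')(-6, 3), 2) = Pow(Add(-25, -6, 3), 2) = Pow(-28, 2) = 784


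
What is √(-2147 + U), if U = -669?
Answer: 16*I*√11 ≈ 53.066*I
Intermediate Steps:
√(-2147 + U) = √(-2147 - 669) = √(-2816) = 16*I*√11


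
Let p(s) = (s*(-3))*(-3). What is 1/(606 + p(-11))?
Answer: 1/507 ≈ 0.0019724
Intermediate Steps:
p(s) = 9*s (p(s) = -3*s*(-3) = 9*s)
1/(606 + p(-11)) = 1/(606 + 9*(-11)) = 1/(606 - 99) = 1/507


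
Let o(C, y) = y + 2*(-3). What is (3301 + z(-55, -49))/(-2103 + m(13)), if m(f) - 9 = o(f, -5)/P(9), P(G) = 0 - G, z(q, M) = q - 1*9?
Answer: -29133/18835 ≈ -1.5467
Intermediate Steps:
z(q, M) = -9 + q (z(q, M) = q - 9 = -9 + q)
o(C, y) = -6 + y (o(C, y) = y - 6 = -6 + y)
P(G) = -G
m(f) = 92/9 (m(f) = 9 + (-6 - 5)/((-1*9)) = 9 - 11/(-9) = 9 - 11*(-1/9) = 9 + 11/9 = 92/9)
(3301 + z(-55, -49))/(-2103 + m(13)) = (3301 + (-9 - 55))/(-2103 + 92/9) = (3301 - 64)/(-18835/9) = 3237*(-9/18835) = -29133/18835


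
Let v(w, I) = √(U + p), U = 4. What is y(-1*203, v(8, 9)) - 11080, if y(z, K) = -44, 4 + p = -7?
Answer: -11124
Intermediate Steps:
p = -11 (p = -4 - 7 = -11)
v(w, I) = I*√7 (v(w, I) = √(4 - 11) = √(-7) = I*√7)
y(-1*203, v(8, 9)) - 11080 = -44 - 11080 = -11124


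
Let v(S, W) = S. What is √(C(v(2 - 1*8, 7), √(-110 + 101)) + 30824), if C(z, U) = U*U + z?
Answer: √30809 ≈ 175.52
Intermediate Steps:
C(z, U) = z + U² (C(z, U) = U² + z = z + U²)
√(C(v(2 - 1*8, 7), √(-110 + 101)) + 30824) = √(((2 - 1*8) + (√(-110 + 101))²) + 30824) = √(((2 - 8) + (√(-9))²) + 30824) = √((-6 + (3*I)²) + 30824) = √((-6 - 9) + 30824) = √(-15 + 30824) = √30809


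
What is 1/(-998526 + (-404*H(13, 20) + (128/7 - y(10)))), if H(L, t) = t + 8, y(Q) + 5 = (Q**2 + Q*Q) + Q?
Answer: -7/7070173 ≈ -9.9007e-7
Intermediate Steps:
y(Q) = -5 + Q + 2*Q**2 (y(Q) = -5 + ((Q**2 + Q*Q) + Q) = -5 + ((Q**2 + Q**2) + Q) = -5 + (2*Q**2 + Q) = -5 + (Q + 2*Q**2) = -5 + Q + 2*Q**2)
H(L, t) = 8 + t
1/(-998526 + (-404*H(13, 20) + (128/7 - y(10)))) = 1/(-998526 + (-404*(8 + 20) + (128/7 - (-5 + 10 + 2*10**2)))) = 1/(-998526 + (-404*28 + (128*(1/7) - (-5 + 10 + 2*100)))) = 1/(-998526 + (-11312 + (128/7 - (-5 + 10 + 200)))) = 1/(-998526 + (-11312 + (128/7 - 1*205))) = 1/(-998526 + (-11312 + (128/7 - 205))) = 1/(-998526 + (-11312 - 1307/7)) = 1/(-998526 - 80491/7) = 1/(-7070173/7) = -7/7070173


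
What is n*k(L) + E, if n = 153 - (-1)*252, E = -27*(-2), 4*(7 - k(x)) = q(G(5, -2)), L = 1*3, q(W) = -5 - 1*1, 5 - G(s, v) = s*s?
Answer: 6993/2 ≈ 3496.5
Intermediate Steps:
G(s, v) = 5 - s**2 (G(s, v) = 5 - s*s = 5 - s**2)
q(W) = -6 (q(W) = -5 - 1 = -6)
L = 3
k(x) = 17/2 (k(x) = 7 - 1/4*(-6) = 7 + 3/2 = 17/2)
E = 54
n = 405 (n = 153 - 1*(-252) = 153 + 252 = 405)
n*k(L) + E = 405*(17/2) + 54 = 6885/2 + 54 = 6993/2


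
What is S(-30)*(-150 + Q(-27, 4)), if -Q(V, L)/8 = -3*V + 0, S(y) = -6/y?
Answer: -798/5 ≈ -159.60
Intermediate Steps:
Q(V, L) = 24*V (Q(V, L) = -8*(-3*V + 0) = -(-24)*V = 24*V)
S(-30)*(-150 + Q(-27, 4)) = (-6/(-30))*(-150 + 24*(-27)) = (-6*(-1/30))*(-150 - 648) = (1/5)*(-798) = -798/5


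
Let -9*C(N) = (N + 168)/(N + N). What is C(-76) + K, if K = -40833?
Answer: -13964863/342 ≈ -40833.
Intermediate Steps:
C(N) = -(168 + N)/(18*N) (C(N) = -(N + 168)/(9*(N + N)) = -(168 + N)/(9*(2*N)) = -(168 + N)*1/(2*N)/9 = -(168 + N)/(18*N))
C(-76) + K = (1/18)*(-168 - 1*(-76))/(-76) - 40833 = (1/18)*(-1/76)*(-168 + 76) - 40833 = (1/18)*(-1/76)*(-92) - 40833 = 23/342 - 40833 = -13964863/342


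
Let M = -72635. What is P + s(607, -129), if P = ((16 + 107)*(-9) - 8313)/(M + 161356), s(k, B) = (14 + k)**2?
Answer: 34214445741/88721 ≈ 3.8564e+5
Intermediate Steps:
P = -9420/88721 (P = ((16 + 107)*(-9) - 8313)/(-72635 + 161356) = (123*(-9) - 8313)/88721 = (-1107 - 8313)*(1/88721) = -9420*1/88721 = -9420/88721 ≈ -0.10618)
P + s(607, -129) = -9420/88721 + (14 + 607)**2 = -9420/88721 + 621**2 = -9420/88721 + 385641 = 34214445741/88721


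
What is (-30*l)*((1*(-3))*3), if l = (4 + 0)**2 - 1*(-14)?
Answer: 8100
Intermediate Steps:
l = 30 (l = 4**2 + 14 = 16 + 14 = 30)
(-30*l)*((1*(-3))*3) = (-30*30)*((1*(-3))*3) = -(-2700)*3 = -900*(-9) = 8100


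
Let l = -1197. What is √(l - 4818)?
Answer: I*√6015 ≈ 77.556*I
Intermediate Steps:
√(l - 4818) = √(-1197 - 4818) = √(-6015) = I*√6015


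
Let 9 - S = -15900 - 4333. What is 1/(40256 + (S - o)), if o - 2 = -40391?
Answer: 1/100887 ≈ 9.9121e-6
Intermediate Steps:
S = 20242 (S = 9 - (-15900 - 4333) = 9 - 1*(-20233) = 9 + 20233 = 20242)
o = -40389 (o = 2 - 40391 = -40389)
1/(40256 + (S - o)) = 1/(40256 + (20242 - 1*(-40389))) = 1/(40256 + (20242 + 40389)) = 1/(40256 + 60631) = 1/100887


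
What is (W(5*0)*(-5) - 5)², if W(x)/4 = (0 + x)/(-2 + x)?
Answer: 25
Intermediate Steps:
W(x) = 4*x/(-2 + x) (W(x) = 4*((0 + x)/(-2 + x)) = 4*(x/(-2 + x)) = 4*x/(-2 + x))
(W(5*0)*(-5) - 5)² = ((4*(5*0)/(-2 + 5*0))*(-5) - 5)² = ((4*0/(-2 + 0))*(-5) - 5)² = ((4*0/(-2))*(-5) - 5)² = ((4*0*(-½))*(-5) - 5)² = (0*(-5) - 5)² = (0 - 5)² = (-5)² = 25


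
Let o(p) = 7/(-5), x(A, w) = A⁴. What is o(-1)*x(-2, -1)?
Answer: -112/5 ≈ -22.400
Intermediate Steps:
o(p) = -7/5 (o(p) = 7*(-⅕) = -7/5)
o(-1)*x(-2, -1) = -7/5*(-2)⁴ = -7/5*16 = -112/5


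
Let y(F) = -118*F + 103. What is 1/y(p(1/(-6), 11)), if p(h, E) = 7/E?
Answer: 11/307 ≈ 0.035831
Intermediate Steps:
y(F) = 103 - 118*F
1/y(p(1/(-6), 11)) = 1/(103 - 826/11) = 1/(307/11) = 11/307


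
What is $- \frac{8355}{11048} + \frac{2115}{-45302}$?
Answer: $- \frac{200932365}{250248248} \approx -0.80293$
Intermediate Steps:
$- \frac{8355}{11048} + \frac{2115}{-45302} = \left(-8355\right) \frac{1}{11048} + 2115 \left(- \frac{1}{45302}\right) = - \frac{8355}{11048} - \frac{2115}{45302} = - \frac{200932365}{250248248}$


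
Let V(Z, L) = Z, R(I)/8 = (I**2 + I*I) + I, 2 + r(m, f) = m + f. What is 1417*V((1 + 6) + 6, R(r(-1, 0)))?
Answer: 18421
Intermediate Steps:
r(m, f) = -2 + f + m (r(m, f) = -2 + (m + f) = -2 + (f + m) = -2 + f + m)
R(I) = 8*I + 16*I**2 (R(I) = 8*((I**2 + I*I) + I) = 8*((I**2 + I**2) + I) = 8*(2*I**2 + I) = 8*(I + 2*I**2) = 8*I + 16*I**2)
1417*V((1 + 6) + 6, R(r(-1, 0))) = 1417*((1 + 6) + 6) = 1417*(7 + 6) = 1417*13 = 18421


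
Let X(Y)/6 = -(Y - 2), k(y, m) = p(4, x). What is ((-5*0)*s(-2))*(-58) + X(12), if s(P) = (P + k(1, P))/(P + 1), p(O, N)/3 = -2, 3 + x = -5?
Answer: -60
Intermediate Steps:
x = -8 (x = -3 - 5 = -8)
p(O, N) = -6 (p(O, N) = 3*(-2) = -6)
k(y, m) = -6
X(Y) = 12 - 6*Y (X(Y) = 6*(-(Y - 2)) = 6*(-(-2 + Y)) = 6*(2 - Y) = 12 - 6*Y)
s(P) = (-6 + P)/(1 + P) (s(P) = (P - 6)/(P + 1) = (-6 + P)/(1 + P))
((-5*0)*s(-2))*(-58) + X(12) = ((-5*0)*((-6 - 2)/(1 - 2)))*(-58) + (12 - 6*12) = (0*(-8/(-1)))*(-58) + (12 - 72) = (0*(-1*(-8)))*(-58) - 60 = (0*8)*(-58) - 60 = 0*(-58) - 60 = 0 - 60 = -60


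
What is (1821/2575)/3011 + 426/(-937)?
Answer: -3301210173/7264865525 ≈ -0.45441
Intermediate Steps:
(1821/2575)/3011 + 426/(-937) = (1821*(1/2575))*(1/3011) + 426*(-1/937) = (1821/2575)*(1/3011) - 426/937 = 1821/7753325 - 426/937 = -3301210173/7264865525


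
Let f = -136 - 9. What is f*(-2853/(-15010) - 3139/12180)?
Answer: 1236685/126084 ≈ 9.8084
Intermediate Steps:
f = -145
f*(-2853/(-15010) - 3139/12180) = -145*(-2853/(-15010) - 3139/12180) = -145*(-2853*(-1/15010) - 3139*1/12180) = -145*(2853/15010 - 3139/12180) = -145*(-247337/3656436) = 1236685/126084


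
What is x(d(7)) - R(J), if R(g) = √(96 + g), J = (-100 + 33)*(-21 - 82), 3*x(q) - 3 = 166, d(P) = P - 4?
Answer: 169/3 - √6997 ≈ -27.315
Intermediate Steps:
d(P) = -4 + P
x(q) = 169/3 (x(q) = 1 + (⅓)*166 = 1 + 166/3 = 169/3)
J = 6901 (J = -67*(-103) = 6901)
x(d(7)) - R(J) = 169/3 - √(96 + 6901) = 169/3 - √6997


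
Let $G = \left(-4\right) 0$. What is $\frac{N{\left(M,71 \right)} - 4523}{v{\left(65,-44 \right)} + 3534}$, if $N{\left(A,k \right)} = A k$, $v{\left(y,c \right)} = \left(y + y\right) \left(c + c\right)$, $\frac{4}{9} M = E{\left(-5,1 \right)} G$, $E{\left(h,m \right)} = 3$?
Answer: $\frac{4523}{7906} \approx 0.5721$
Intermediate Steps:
$G = 0$
$M = 0$ ($M = \frac{9 \cdot 3 \cdot 0}{4} = \frac{9}{4} \cdot 0 = 0$)
$v{\left(y,c \right)} = 4 c y$ ($v{\left(y,c \right)} = 2 y 2 c = 4 c y$)
$\frac{N{\left(M,71 \right)} - 4523}{v{\left(65,-44 \right)} + 3534} = \frac{0 \cdot 71 - 4523}{4 \left(-44\right) 65 + 3534} = \frac{0 - 4523}{-11440 + 3534} = - \frac{4523}{-7906} = \left(-4523\right) \left(- \frac{1}{7906}\right) = \frac{4523}{7906}$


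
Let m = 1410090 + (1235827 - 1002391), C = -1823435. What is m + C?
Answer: -179909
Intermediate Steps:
m = 1643526 (m = 1410090 + 233436 = 1643526)
m + C = 1643526 - 1823435 = -179909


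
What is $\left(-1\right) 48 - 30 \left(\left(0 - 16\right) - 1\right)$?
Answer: $462$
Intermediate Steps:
$\left(-1\right) 48 - 30 \left(\left(0 - 16\right) - 1\right) = -48 - 30 \left(-16 - 1\right) = -48 - -510 = -48 + 510 = 462$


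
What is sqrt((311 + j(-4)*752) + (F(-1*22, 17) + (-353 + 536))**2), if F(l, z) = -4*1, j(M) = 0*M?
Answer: 4*sqrt(2022) ≈ 179.87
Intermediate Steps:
j(M) = 0
F(l, z) = -4
sqrt((311 + j(-4)*752) + (F(-1*22, 17) + (-353 + 536))**2) = sqrt((311 + 0*752) + (-4 + (-353 + 536))**2) = sqrt((311 + 0) + (-4 + 183)**2) = sqrt(311 + 179**2) = sqrt(311 + 32041) = sqrt(32352) = 4*sqrt(2022)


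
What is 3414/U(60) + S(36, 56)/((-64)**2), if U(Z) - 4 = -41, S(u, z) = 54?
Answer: -6990873/75776 ≈ -92.257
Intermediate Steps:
U(Z) = -37 (U(Z) = 4 - 41 = -37)
3414/U(60) + S(36, 56)/((-64)**2) = 3414/(-37) + 54/((-64)**2) = 3414*(-1/37) + 54/4096 = -3414/37 + 54*(1/4096) = -3414/37 + 27/2048 = -6990873/75776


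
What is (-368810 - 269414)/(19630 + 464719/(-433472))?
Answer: -276652233728/8508590641 ≈ -32.514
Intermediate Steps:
(-368810 - 269414)/(19630 + 464719/(-433472)) = -638224/(19630 + 464719*(-1/433472)) = -638224/(19630 - 464719/433472) = -638224/8508590641/433472 = -638224*433472/8508590641 = -276652233728/8508590641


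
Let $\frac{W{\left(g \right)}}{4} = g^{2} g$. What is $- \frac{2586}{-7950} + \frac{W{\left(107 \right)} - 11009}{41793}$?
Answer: $\frac{2165384586}{18458575} \approx 117.31$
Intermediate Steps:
$W{\left(g \right)} = 4 g^{3}$ ($W{\left(g \right)} = 4 g^{2} g = 4 g^{3}$)
$- \frac{2586}{-7950} + \frac{W{\left(107 \right)} - 11009}{41793} = - \frac{2586}{-7950} + \frac{4 \cdot 107^{3} - 11009}{41793} = \left(-2586\right) \left(- \frac{1}{7950}\right) + \left(4 \cdot 1225043 - 11009\right) \frac{1}{41793} = \frac{431}{1325} + \left(4900172 - 11009\right) \frac{1}{41793} = \frac{431}{1325} + 4889163 \cdot \frac{1}{41793} = \frac{431}{1325} + \frac{1629721}{13931} = \frac{2165384586}{18458575}$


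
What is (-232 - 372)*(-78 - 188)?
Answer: 160664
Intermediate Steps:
(-232 - 372)*(-78 - 188) = -604*(-266) = 160664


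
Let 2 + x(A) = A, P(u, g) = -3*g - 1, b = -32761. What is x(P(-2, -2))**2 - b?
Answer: 32770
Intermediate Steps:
P(u, g) = -1 - 3*g
x(A) = -2 + A
x(P(-2, -2))**2 - b = (-2 + (-1 - 3*(-2)))**2 - 1*(-32761) = (-2 + (-1 + 6))**2 + 32761 = (-2 + 5)**2 + 32761 = 3**2 + 32761 = 9 + 32761 = 32770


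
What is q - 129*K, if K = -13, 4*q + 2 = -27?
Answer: 6679/4 ≈ 1669.8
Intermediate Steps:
q = -29/4 (q = -½ + (¼)*(-27) = -½ - 27/4 = -29/4 ≈ -7.2500)
q - 129*K = -29/4 - 129*(-13) = -29/4 + 1677 = 6679/4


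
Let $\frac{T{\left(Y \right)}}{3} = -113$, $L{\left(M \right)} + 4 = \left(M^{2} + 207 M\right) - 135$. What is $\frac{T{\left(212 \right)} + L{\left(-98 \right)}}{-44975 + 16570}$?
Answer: $\frac{2232}{5681} \approx 0.39289$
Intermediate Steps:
$L{\left(M \right)} = -139 + M^{2} + 207 M$ ($L{\left(M \right)} = -4 - \left(135 - M^{2} - 207 M\right) = -4 + \left(-135 + M^{2} + 207 M\right) = -139 + M^{2} + 207 M$)
$T{\left(Y \right)} = -339$ ($T{\left(Y \right)} = 3 \left(-113\right) = -339$)
$\frac{T{\left(212 \right)} + L{\left(-98 \right)}}{-44975 + 16570} = \frac{-339 + \left(-139 + \left(-98\right)^{2} + 207 \left(-98\right)\right)}{-44975 + 16570} = \frac{-339 - 10821}{-28405} = \left(-339 - 10821\right) \left(- \frac{1}{28405}\right) = \left(-11160\right) \left(- \frac{1}{28405}\right) = \frac{2232}{5681}$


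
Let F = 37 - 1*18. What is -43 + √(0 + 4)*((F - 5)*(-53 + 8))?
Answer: -1303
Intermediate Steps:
F = 19 (F = 37 - 18 = 19)
-43 + √(0 + 4)*((F - 5)*(-53 + 8)) = -43 + √(0 + 4)*((19 - 5)*(-53 + 8)) = -43 + √4*(14*(-45)) = -43 + 2*(-630) = -43 - 1260 = -1303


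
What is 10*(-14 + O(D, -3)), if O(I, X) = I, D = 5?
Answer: -90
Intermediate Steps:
10*(-14 + O(D, -3)) = 10*(-14 + 5) = 10*(-9) = -90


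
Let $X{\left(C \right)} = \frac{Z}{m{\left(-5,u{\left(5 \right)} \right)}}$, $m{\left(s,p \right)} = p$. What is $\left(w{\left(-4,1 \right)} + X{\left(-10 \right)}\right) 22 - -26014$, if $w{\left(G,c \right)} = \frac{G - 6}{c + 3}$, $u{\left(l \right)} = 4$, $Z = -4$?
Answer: $25937$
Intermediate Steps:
$w{\left(G,c \right)} = \frac{-6 + G}{3 + c}$
$X{\left(C \right)} = -1$ ($X{\left(C \right)} = - \frac{4}{4} = \left(-4\right) \frac{1}{4} = -1$)
$\left(w{\left(-4,1 \right)} + X{\left(-10 \right)}\right) 22 - -26014 = \left(\frac{-6 - 4}{3 + 1} - 1\right) 22 - -26014 = \left(\frac{1}{4} \left(-10\right) - 1\right) 22 + 26014 = \left(- \frac{5}{2} - 1\right) 22 + 26014 = \left(- \frac{7}{2}\right) 22 + 26014 = -77 + 26014 = 25937$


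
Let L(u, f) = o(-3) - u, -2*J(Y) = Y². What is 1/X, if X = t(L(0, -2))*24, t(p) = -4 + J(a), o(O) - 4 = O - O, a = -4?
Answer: -1/288 ≈ -0.0034722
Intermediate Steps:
J(Y) = -Y²/2
o(O) = 4 (o(O) = 4 + (O - O) = 4 + 0 = 4)
L(u, f) = 4 - u
t(p) = -12 (t(p) = -4 - ½*(-4)² = -4 - ½*16 = -4 - 8 = -12)
X = -288 (X = -12*24 = -288)
1/X = 1/(-288) = -1/288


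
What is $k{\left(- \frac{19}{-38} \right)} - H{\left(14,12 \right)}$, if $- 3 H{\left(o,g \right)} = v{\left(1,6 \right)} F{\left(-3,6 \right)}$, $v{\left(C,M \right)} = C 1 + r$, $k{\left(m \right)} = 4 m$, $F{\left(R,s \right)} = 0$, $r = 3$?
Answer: $2$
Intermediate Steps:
$v{\left(C,M \right)} = 3 + C$ ($v{\left(C,M \right)} = C 1 + 3 = C + 3 = 3 + C$)
$H{\left(o,g \right)} = 0$ ($H{\left(o,g \right)} = - \frac{\left(3 + 1\right) 0}{3} = - \frac{4 \cdot 0}{3} = \left(- \frac{1}{3}\right) 0 = 0$)
$k{\left(- \frac{19}{-38} \right)} - H{\left(14,12 \right)} = 4 \left(- \frac{19}{-38}\right) - 0 = 4 \left(\left(-19\right) \left(- \frac{1}{38}\right)\right) + 0 = 4 \cdot \frac{1}{2} + 0 = 2 + 0 = 2$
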